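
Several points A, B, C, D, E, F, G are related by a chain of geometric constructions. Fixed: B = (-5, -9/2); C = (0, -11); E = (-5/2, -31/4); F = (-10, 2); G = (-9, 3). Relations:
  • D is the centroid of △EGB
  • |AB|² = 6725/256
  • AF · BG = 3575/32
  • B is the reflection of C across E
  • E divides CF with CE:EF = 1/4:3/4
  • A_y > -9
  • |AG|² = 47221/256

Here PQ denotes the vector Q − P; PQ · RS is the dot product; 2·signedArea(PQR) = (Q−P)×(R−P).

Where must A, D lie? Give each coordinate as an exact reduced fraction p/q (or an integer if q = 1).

1. A_x = -15/8  [line 4·x + -15/2·y + -1815/32 = 0 ∩ |AB|² = 6725/256]
2. A_y = -137/16  [line 4·x + -15/2·y + -1815/32 = 0 ∩ |AB|² = 6725/256]
   → A = (-15/8, -137/16)
3. D_x = -11/2  [D is the centroid of △EGB]
4. D_y = -37/12  [D is the centroid of △EGB]
   → D = (-11/2, -37/12)

A = (-15/8, -137/16)
D = (-11/2, -37/12)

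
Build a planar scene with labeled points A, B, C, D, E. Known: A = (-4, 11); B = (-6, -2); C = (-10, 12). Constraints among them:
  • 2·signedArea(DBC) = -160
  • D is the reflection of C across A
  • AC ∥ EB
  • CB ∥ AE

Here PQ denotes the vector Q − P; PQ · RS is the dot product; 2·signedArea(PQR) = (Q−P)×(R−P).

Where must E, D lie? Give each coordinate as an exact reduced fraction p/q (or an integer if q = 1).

D = (2, 10)
E = (0, -3)

1. E_x = 0  [AC ∥ EB ∩ CB ∥ AE]
2. E_y = -3  [AC ∥ EB ∩ CB ∥ AE]
   → E = (0, -3)
3. D_x = 2  [D is the reflection of C across A]
4. D_y = 10  [D is the reflection of C across A]
   → D = (2, 10)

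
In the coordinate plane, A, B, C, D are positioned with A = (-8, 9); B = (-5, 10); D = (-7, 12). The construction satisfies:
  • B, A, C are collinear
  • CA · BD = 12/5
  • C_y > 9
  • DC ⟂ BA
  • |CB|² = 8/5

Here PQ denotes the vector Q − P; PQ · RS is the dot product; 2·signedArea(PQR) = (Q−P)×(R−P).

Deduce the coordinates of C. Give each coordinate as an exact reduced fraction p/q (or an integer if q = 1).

1. C_x = -31/5  [B, A, C are collinear ∩ DC ⟂ BA]
2. C_y = 48/5  [B, A, C are collinear ∩ DC ⟂ BA]
   → C = (-31/5, 48/5)

C = (-31/5, 48/5)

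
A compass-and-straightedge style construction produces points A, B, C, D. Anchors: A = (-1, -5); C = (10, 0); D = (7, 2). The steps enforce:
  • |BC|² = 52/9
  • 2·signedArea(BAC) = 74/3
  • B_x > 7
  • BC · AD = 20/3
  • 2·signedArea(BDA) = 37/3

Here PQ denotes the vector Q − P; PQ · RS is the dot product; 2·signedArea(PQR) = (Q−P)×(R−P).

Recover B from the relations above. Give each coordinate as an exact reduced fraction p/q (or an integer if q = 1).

B = (8, 4/3)

1. B_x = 8  [2·signedArea(BDA) = 37/3 ∩ 2·signedArea(BAC) = 74/3]
2. B_y = 4/3  [2·signedArea(BDA) = 37/3 ∩ 2·signedArea(BAC) = 74/3]
   → B = (8, 4/3)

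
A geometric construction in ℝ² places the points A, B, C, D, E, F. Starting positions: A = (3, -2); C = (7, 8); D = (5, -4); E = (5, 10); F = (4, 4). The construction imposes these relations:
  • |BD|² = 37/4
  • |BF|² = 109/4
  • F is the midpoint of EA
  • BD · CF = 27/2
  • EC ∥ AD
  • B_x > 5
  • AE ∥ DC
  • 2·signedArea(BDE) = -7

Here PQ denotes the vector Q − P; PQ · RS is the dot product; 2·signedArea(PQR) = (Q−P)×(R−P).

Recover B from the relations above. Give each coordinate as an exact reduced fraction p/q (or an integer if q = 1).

1. B_x = 11/2  [2·signedArea(BDE) = -7 ∩ BD · CF = 27/2]
2. B_y = -1  [2·signedArea(BDE) = -7 ∩ BD · CF = 27/2]
   → B = (11/2, -1)

B = (11/2, -1)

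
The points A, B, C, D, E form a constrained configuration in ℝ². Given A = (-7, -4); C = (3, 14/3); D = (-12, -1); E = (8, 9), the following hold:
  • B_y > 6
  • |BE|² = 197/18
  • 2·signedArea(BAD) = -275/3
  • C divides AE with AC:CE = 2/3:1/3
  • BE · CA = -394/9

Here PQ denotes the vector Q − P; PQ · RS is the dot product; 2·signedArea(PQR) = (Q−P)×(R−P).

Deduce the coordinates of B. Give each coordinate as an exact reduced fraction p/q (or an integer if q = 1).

B = (11/2, 41/6)

1. B_x = 11/2  [BE · CA = -394/9 ∩ 2·signedArea(BAD) = -275/3]
2. B_y = 41/6  [BE · CA = -394/9 ∩ 2·signedArea(BAD) = -275/3]
   → B = (11/2, 41/6)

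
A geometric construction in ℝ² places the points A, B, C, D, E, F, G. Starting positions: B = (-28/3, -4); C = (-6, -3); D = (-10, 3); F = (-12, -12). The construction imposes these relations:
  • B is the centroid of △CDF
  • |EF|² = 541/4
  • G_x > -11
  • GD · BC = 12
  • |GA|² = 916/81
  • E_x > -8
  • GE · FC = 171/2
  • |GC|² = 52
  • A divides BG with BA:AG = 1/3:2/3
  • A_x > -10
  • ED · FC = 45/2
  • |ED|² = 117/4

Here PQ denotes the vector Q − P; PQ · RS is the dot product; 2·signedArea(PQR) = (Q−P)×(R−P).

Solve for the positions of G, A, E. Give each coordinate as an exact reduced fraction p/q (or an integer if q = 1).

A = (-86/9, -17/3)
E = (-7, -3/2)
G = (-10, -9)

1. G_x = -10  [line -10/3·x + -1·y + -127/3 = 0 ∩ |GC|² = 52]
2. G_y = -9  [line -10/3·x + -1·y + -127/3 = 0 ∩ |GC|² = 52]
   → G = (-10, -9)
3. A_x = -86/9  [A divides BG with BA:AG = 1/3:2/3]
4. A_y = -17/3  [A divides BG with BA:AG = 1/3:2/3]
   → A = (-86/9, -17/3)
5. E_x = -7  [line -6·x + -9·y + -111/2 = 0 ∩ |ED|² = 117/4]
6. E_y = -3/2  [line -6·x + -9·y + -111/2 = 0 ∩ |ED|² = 117/4]
   → E = (-7, -3/2)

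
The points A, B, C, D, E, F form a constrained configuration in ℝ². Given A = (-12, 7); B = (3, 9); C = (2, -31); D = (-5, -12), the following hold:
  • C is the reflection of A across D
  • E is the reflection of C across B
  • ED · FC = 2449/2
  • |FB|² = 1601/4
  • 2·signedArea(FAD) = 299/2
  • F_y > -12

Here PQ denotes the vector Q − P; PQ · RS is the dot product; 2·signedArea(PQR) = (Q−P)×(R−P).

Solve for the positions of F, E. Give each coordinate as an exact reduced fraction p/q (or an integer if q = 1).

1. E_x = 4  [E is the reflection of C across B]
2. E_y = 49  [E is the reflection of C across B]
   → E = (4, 49)
3. F_x = 5/2  [2·signedArea(FAD) = 299/2 ∩ ED · FC = 2449/2]
4. F_y = -11  [2·signedArea(FAD) = 299/2 ∩ ED · FC = 2449/2]
   → F = (5/2, -11)

E = (4, 49)
F = (5/2, -11)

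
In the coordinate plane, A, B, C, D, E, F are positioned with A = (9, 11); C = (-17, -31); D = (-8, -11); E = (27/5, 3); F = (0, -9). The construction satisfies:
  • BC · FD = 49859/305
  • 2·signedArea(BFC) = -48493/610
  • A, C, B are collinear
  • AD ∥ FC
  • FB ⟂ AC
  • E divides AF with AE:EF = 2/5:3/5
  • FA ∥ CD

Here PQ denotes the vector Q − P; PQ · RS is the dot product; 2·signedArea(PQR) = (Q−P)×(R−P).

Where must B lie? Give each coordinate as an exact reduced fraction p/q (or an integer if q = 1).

B = (-1491/610, -4567/610)

1. B_x = -1491/610  [A, C, B are collinear ∩ FB ⟂ AC]
2. B_y = -4567/610  [A, C, B are collinear ∩ FB ⟂ AC]
   → B = (-1491/610, -4567/610)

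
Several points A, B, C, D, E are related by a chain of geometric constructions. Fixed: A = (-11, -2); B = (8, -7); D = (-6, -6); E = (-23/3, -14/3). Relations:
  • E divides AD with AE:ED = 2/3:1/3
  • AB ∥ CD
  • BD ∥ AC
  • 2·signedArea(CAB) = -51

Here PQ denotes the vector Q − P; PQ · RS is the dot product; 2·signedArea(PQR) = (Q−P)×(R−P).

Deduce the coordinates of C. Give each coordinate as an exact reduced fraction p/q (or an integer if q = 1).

1. C_x = -25  [AB ∥ CD ∩ BD ∥ AC]
2. C_y = -1  [AB ∥ CD ∩ BD ∥ AC]
   → C = (-25, -1)

C = (-25, -1)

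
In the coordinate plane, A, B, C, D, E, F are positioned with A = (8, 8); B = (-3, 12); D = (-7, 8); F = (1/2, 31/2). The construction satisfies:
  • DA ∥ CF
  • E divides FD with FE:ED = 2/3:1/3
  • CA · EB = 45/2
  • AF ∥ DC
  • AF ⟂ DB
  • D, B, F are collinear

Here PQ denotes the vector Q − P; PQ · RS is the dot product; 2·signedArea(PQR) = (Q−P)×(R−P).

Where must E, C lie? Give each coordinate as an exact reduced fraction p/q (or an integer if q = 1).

C = (-29/2, 31/2)
E = (-9/2, 21/2)

1. E_x = -9/2  [E divides FD with FE:ED = 2/3:1/3]
2. E_y = 21/2  [E divides FD with FE:ED = 2/3:1/3]
   → E = (-9/2, 21/2)
3. C_x = -29/2  [DA ∥ CF ∩ AF ∥ DC]
4. C_y = 31/2  [DA ∥ CF ∩ AF ∥ DC]
   → C = (-29/2, 31/2)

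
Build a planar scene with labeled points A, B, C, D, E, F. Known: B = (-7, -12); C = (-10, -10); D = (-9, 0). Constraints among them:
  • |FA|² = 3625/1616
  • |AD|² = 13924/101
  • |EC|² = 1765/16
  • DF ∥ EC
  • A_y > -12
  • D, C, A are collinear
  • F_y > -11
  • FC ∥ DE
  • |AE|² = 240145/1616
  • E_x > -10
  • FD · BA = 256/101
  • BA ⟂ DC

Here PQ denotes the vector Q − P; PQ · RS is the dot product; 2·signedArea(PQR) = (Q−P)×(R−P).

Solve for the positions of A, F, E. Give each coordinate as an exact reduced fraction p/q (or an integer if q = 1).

A = (-1027/101, -1180/101)
E = (-39/4, 1/2)
F = (-37/4, -21/2)

1. A_x = -1027/101  [D, C, A are collinear ∩ BA ⟂ DC]
2. A_y = -1180/101  [D, C, A are collinear ∩ BA ⟂ DC]
   → A = (-1027/101, -1180/101)
3. F_x = -37/4  [line 320/101·x + -32/101·y + 2624/101 = 0 ∩ |FA|² = 3625/1616]
4. F_y = -21/2  [line 320/101·x + -32/101·y + 2624/101 = 0 ∩ |FA|² = 3625/1616]
   → F = (-37/4, -21/2)
5. E_x = -39/4  [DF ∥ EC ∩ FC ∥ DE]
6. E_y = 1/2  [DF ∥ EC ∩ FC ∥ DE]
   → E = (-39/4, 1/2)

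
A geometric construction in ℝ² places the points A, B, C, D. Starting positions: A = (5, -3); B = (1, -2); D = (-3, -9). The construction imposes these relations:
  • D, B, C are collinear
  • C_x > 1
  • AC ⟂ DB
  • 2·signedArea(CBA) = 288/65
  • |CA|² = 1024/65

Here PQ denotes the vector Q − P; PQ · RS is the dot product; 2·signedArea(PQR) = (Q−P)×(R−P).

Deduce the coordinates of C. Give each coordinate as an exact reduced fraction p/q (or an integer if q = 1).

C = (101/65, -67/65)

1. C_x = 101/65  [D, B, C are collinear ∩ AC ⟂ DB]
2. C_y = -67/65  [D, B, C are collinear ∩ AC ⟂ DB]
   → C = (101/65, -67/65)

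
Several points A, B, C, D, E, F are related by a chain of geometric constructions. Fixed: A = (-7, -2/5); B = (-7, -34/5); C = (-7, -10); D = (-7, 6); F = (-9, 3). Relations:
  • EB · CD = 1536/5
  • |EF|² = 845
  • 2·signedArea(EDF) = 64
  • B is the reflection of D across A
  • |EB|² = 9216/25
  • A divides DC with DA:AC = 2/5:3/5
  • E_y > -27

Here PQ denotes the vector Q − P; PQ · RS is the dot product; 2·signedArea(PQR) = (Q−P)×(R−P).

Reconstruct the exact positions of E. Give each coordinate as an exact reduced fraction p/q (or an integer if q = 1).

E = (-7, -26)

1. E_x = -7  [EB · CD = 1536/5 ∩ 2·signedArea(EDF) = 64]
2. E_y = -26  [EB · CD = 1536/5 ∩ 2·signedArea(EDF) = 64]
   → E = (-7, -26)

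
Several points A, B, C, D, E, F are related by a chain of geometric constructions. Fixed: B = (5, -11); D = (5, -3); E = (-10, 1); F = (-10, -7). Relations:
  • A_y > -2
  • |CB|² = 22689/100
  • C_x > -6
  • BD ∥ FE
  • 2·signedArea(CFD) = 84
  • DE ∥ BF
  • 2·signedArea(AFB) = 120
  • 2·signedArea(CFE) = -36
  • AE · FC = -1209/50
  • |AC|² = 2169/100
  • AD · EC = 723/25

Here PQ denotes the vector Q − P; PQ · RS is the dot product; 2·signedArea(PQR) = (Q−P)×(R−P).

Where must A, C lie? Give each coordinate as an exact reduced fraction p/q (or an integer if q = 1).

1. C_x = -11/2  [2·signedArea(CFE) = -36 ∩ 2·signedArea(CFD) = 84]
2. C_y = -1/5  [2·signedArea(CFE) = -36 ∩ 2·signedArea(CFD) = 84]
   → C = (-11/2, -1/5)
3. A_x = -1  [AE · FC = -1209/50 ∩ AD · EC = 723/25]
4. A_y = -7/5  [AE · FC = -1209/50 ∩ AD · EC = 723/25]
   → A = (-1, -7/5)

A = (-1, -7/5)
C = (-11/2, -1/5)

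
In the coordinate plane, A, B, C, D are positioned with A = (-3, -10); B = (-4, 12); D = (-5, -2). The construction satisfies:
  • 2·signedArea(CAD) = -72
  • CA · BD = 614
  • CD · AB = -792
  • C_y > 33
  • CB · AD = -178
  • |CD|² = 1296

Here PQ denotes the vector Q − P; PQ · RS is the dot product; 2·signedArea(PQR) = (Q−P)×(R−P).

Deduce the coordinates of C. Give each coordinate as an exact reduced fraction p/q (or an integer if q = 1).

1. C_x = -5  [2·signedArea(CAD) = -72 ∩ CD · AB = -792]
2. C_y = 34  [2·signedArea(CAD) = -72 ∩ CD · AB = -792]
   → C = (-5, 34)

C = (-5, 34)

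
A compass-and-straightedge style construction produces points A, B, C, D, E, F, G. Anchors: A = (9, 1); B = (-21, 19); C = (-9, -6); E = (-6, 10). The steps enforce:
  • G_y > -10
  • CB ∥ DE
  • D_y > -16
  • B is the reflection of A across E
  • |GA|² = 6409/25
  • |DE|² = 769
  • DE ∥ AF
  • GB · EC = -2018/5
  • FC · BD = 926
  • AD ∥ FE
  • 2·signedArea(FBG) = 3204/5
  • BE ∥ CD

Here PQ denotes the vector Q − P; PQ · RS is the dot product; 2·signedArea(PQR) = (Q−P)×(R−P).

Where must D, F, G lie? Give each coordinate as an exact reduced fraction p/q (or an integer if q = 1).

1. D_x = 6  [CB ∥ DE ∩ BE ∥ CD]
2. D_y = -15  [CB ∥ DE ∩ BE ∥ CD]
   → D = (6, -15)
3. F_x = -3  [AD ∥ FE ∩ DE ∥ AF]
4. F_y = 26  [AD ∥ FE ∩ DE ∥ AF]
   → F = (-3, 26)
5. G_x = -3  [GB · EC = -2018/5 ∩ 2·signedArea(FBG) = 3204/5]
6. G_y = -48/5  [GB · EC = -2018/5 ∩ 2·signedArea(FBG) = 3204/5]
   → G = (-3, -48/5)

D = (6, -15)
F = (-3, 26)
G = (-3, -48/5)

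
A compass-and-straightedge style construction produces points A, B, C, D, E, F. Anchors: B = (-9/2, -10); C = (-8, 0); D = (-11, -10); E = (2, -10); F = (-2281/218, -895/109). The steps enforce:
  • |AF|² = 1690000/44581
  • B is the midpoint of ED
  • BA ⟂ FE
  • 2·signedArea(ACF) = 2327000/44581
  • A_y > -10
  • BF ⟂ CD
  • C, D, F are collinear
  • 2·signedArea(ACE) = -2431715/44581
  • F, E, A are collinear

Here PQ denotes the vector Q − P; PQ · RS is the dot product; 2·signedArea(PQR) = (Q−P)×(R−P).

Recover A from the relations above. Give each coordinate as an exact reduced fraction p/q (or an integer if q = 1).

A = (-389529/89162, -405055/44581)

1. A_x = -389529/89162  [F, E, A are collinear ∩ BA ⟂ FE]
2. A_y = -405055/44581  [F, E, A are collinear ∩ BA ⟂ FE]
   → A = (-389529/89162, -405055/44581)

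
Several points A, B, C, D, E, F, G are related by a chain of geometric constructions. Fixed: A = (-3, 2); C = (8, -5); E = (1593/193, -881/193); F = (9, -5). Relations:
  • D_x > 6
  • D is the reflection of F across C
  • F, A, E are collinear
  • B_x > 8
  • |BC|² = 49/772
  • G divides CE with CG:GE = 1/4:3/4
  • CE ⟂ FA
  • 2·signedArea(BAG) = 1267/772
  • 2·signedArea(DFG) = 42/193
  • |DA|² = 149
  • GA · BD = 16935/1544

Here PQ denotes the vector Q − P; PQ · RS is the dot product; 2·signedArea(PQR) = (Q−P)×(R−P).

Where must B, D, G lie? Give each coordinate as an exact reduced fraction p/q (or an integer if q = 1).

1. D_x = 7  [D is the reflection of F across C]
2. D_y = -5  [D is the reflection of F across C]
   → D = (7, -5)
3. G_x = 6225/772  [G divides CE with CG:GE = 1/4:3/4]
4. G_y = -944/193  [G divides CE with CG:GE = 1/4:3/4]
   → G = (6225/772, -944/193)
5. B_x = 3137/386  [2·signedArea(BAG) = 1267/772 ∩ GA · BD = 16935/1544]
6. B_y = -923/193  [2·signedArea(BAG) = 1267/772 ∩ GA · BD = 16935/1544]
   → B = (3137/386, -923/193)

B = (3137/386, -923/193)
D = (7, -5)
G = (6225/772, -944/193)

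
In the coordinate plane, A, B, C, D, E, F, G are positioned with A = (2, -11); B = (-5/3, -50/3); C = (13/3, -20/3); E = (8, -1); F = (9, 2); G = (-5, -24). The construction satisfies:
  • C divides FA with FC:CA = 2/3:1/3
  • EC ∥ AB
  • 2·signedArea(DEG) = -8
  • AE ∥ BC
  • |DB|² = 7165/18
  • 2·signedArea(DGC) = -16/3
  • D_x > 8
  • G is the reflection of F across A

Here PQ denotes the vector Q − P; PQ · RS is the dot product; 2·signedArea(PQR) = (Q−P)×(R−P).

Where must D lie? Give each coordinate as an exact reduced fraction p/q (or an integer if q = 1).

1. D_x = 17/2  [2·signedArea(DGC) = -16/3 ∩ 2·signedArea(DEG) = -8]
2. D_y = 1/2  [2·signedArea(DGC) = -16/3 ∩ 2·signedArea(DEG) = -8]
   → D = (17/2, 1/2)

D = (17/2, 1/2)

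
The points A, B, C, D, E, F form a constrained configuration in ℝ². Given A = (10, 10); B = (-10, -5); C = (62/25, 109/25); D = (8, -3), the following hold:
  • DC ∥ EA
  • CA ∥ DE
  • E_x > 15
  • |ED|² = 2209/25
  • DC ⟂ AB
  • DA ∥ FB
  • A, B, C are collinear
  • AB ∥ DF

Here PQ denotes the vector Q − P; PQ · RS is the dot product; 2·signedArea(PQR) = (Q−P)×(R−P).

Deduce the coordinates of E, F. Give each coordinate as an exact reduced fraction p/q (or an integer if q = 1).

1. E_x = 388/25  [DC ∥ EA ∩ CA ∥ DE]
2. E_y = 66/25  [DC ∥ EA ∩ CA ∥ DE]
   → E = (388/25, 66/25)
3. F_x = -12  [DA ∥ FB ∩ AB ∥ DF]
4. F_y = -18  [DA ∥ FB ∩ AB ∥ DF]
   → F = (-12, -18)

E = (388/25, 66/25)
F = (-12, -18)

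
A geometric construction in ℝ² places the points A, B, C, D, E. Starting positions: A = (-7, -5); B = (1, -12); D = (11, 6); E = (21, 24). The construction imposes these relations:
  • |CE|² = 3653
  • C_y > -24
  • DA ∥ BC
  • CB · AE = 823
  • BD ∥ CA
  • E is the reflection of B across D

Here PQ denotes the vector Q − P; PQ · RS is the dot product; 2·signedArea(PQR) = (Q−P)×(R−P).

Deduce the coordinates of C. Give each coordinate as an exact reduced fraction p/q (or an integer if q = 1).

1. C_x = -17  [BD ∥ CA ∩ DA ∥ BC]
2. C_y = -23  [BD ∥ CA ∩ DA ∥ BC]
   → C = (-17, -23)

C = (-17, -23)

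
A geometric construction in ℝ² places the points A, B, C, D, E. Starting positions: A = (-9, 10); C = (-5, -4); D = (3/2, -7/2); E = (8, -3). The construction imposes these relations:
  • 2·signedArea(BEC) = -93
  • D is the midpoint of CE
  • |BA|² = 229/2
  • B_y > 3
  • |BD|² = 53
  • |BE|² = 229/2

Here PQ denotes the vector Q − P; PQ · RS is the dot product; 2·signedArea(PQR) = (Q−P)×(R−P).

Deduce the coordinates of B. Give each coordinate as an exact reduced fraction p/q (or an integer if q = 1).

1. B_x = -1/2  [line 1·x + -13·y + 46 = 0 ∩ |BA|² = 229/2]
2. B_y = 7/2  [line 1·x + -13·y + 46 = 0 ∩ |BA|² = 229/2]
   → B = (-1/2, 7/2)

B = (-1/2, 7/2)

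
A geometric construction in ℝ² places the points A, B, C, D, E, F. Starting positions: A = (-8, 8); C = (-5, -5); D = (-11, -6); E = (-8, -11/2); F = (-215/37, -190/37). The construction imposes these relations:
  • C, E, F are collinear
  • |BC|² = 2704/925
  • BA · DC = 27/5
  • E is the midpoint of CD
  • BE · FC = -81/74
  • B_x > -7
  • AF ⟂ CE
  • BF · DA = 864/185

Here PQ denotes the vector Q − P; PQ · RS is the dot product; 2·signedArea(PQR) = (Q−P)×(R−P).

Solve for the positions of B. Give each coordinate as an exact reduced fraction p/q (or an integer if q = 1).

1. B_x = -1237/185  [BE · FC = -81/74 ∩ BF · DA = 864/185]
2. B_y = -977/185  [BE · FC = -81/74 ∩ BF · DA = 864/185]
   → B = (-1237/185, -977/185)

B = (-1237/185, -977/185)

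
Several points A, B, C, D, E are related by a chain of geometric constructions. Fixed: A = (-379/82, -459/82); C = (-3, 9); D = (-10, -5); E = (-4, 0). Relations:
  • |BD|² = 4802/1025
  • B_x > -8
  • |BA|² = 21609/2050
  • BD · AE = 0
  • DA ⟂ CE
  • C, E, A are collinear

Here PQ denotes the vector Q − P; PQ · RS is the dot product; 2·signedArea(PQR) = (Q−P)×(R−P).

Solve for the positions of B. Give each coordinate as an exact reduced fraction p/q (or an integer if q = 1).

1. B_x = -1609/205  [line -51/82·x + -459/82·y + -2805/82 = 0 ∩ |BD|² = 4802/1025]
2. B_y = -1074/205  [line -51/82·x + -459/82·y + -2805/82 = 0 ∩ |BD|² = 4802/1025]
   → B = (-1609/205, -1074/205)

B = (-1609/205, -1074/205)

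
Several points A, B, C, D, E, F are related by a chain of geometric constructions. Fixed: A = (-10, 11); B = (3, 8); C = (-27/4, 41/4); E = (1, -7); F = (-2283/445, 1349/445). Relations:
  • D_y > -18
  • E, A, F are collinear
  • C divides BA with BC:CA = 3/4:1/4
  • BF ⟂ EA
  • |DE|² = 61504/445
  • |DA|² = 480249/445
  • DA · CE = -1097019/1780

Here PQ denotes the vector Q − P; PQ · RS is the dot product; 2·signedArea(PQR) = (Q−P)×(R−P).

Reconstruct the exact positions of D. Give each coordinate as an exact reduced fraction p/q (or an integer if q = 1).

1. D_x = 3173/445  [line -31/4·x + 69/4·y + 310657/890 = 0 ∩ |DE|² = 61504/445]
2. D_y = -7579/445  [line -31/4·x + 69/4·y + 310657/890 = 0 ∩ |DE|² = 61504/445]
   → D = (3173/445, -7579/445)

D = (3173/445, -7579/445)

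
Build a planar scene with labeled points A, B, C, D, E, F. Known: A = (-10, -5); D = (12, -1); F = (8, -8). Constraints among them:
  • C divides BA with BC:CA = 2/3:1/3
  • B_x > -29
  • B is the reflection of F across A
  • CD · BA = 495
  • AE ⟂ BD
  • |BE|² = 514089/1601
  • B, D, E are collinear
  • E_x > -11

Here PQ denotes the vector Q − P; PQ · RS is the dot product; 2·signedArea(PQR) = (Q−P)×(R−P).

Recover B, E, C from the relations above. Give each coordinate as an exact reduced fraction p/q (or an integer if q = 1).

1. B_x = -28  [B is the reflection of F across A]
2. B_y = -2  [B is the reflection of F across A]
   → B = (-28, -2)
3. E_x = -16148/1601  [B, D, E are collinear ∩ AE ⟂ BD]
4. E_y = -2485/1601  [B, D, E are collinear ∩ AE ⟂ BD]
   → E = (-16148/1601, -2485/1601)
5. C_x = -16  [C divides BA with BC:CA = 2/3:1/3]
6. C_y = -4  [C divides BA with BC:CA = 2/3:1/3]
   → C = (-16, -4)

B = (-28, -2)
C = (-16, -4)
E = (-16148/1601, -2485/1601)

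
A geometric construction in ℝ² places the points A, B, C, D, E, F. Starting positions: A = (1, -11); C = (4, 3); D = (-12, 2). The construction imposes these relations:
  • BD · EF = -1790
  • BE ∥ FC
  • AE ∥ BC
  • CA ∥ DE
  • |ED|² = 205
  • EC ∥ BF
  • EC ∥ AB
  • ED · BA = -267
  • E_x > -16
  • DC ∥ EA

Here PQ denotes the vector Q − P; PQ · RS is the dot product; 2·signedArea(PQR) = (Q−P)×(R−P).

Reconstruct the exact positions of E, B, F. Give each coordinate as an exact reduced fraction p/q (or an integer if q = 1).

B = (20, 4)
E = (-15, -12)
F = (39, 19)

1. E_x = -15  [DC ∥ EA ∩ CA ∥ DE]
2. E_y = -12  [DC ∥ EA ∩ CA ∥ DE]
   → E = (-15, -12)
3. B_x = 20  [AE ∥ BC ∩ EC ∥ AB]
4. B_y = 4  [AE ∥ BC ∩ EC ∥ AB]
   → B = (20, 4)
5. F_x = 39  [BE ∥ FC ∩ EC ∥ BF]
6. F_y = 19  [BE ∥ FC ∩ EC ∥ BF]
   → F = (39, 19)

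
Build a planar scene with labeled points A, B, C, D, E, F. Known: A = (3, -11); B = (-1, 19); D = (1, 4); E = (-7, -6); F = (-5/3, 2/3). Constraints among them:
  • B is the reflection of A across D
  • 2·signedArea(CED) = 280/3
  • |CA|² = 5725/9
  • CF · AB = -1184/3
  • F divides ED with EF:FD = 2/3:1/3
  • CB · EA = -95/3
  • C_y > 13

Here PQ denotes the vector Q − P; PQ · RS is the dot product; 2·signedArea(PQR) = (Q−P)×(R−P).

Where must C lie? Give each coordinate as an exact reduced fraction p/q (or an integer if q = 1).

1. C_x = -1/3  [CB · EA = -95/3 ∩ 2·signedArea(CED) = 280/3]
2. C_y = 14  [CB · EA = -95/3 ∩ 2·signedArea(CED) = 280/3]
   → C = (-1/3, 14)

C = (-1/3, 14)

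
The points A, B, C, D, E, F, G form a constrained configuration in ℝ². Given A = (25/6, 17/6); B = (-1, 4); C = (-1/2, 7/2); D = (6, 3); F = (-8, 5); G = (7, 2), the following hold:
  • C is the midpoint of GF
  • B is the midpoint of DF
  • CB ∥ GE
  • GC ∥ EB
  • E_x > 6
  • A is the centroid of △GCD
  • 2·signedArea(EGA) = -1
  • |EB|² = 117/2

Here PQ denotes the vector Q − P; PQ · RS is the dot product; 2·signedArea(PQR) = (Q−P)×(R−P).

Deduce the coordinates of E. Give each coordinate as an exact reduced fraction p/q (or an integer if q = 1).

1. E_x = 13/2  [GC ∥ EB ∩ CB ∥ GE]
2. E_y = 5/2  [GC ∥ EB ∩ CB ∥ GE]
   → E = (13/2, 5/2)

E = (13/2, 5/2)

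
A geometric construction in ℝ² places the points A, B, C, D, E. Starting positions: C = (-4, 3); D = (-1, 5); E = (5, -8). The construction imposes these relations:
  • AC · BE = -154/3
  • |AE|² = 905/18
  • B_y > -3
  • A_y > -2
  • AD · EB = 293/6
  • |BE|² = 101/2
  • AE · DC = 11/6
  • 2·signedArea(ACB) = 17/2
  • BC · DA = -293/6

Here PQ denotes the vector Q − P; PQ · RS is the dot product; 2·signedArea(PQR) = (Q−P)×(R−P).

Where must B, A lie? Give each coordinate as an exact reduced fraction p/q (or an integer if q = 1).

1. A_x = 3/2  [line 3·x + 2·y + -5/6 = 0 ∩ |AE|² = 905/18]
2. A_y = -11/6  [line 3·x + 2·y + -5/6 = 0 ∩ |AE|² = 905/18]
   → A = (3/2, -11/6)
3. B_x = 1/2  [BC · DA = -293/6 ∩ 2·signedArea(ACB) = 17/2]
4. B_y = -5/2  [BC · DA = -293/6 ∩ 2·signedArea(ACB) = 17/2]
   → B = (1/2, -5/2)

A = (3/2, -11/6)
B = (1/2, -5/2)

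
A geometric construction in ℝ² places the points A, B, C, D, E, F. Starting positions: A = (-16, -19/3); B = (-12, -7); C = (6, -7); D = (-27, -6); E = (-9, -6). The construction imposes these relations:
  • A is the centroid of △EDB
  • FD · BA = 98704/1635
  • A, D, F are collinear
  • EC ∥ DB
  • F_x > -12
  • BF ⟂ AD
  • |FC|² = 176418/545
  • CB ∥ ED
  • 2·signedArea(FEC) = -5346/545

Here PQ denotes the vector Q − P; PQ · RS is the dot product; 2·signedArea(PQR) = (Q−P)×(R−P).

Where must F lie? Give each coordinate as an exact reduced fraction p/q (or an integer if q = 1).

F = (-6531/545, -3518/545)

1. F_x = -6531/545  [A, D, F are collinear ∩ BF ⟂ AD]
2. F_y = -3518/545  [A, D, F are collinear ∩ BF ⟂ AD]
   → F = (-6531/545, -3518/545)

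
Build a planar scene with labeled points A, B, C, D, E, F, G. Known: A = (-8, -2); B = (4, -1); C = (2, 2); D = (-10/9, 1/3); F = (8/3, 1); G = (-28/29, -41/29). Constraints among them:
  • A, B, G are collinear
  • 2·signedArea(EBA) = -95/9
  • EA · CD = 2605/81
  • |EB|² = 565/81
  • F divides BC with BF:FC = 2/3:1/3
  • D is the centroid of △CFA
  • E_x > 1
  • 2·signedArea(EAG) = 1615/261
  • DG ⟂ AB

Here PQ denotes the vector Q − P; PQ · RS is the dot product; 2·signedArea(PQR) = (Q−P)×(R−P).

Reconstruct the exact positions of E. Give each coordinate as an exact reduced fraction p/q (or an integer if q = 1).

1. E_x = 13/9  [2·signedArea(EAG) = 1615/261 ∩ EA · CD = 2605/81]
2. E_y = -1/3  [2·signedArea(EAG) = 1615/261 ∩ EA · CD = 2605/81]
   → E = (13/9, -1/3)

E = (13/9, -1/3)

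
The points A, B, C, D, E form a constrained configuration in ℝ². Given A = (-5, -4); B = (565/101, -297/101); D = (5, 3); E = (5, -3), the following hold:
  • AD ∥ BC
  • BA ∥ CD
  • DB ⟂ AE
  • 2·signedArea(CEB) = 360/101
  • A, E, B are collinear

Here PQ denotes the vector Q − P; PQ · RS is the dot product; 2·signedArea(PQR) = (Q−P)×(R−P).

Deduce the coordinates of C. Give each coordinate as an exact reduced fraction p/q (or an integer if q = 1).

1. C_x = 1575/101  [BA ∥ CD ∩ AD ∥ BC]
2. C_y = 410/101  [BA ∥ CD ∩ AD ∥ BC]
   → C = (1575/101, 410/101)

C = (1575/101, 410/101)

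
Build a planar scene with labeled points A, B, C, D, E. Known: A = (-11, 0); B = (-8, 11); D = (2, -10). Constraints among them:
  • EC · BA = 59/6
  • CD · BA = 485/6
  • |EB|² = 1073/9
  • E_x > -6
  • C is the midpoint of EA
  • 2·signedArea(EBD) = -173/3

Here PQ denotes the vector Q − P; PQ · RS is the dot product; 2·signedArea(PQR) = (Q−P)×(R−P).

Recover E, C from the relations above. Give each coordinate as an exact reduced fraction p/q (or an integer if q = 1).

1. E_x = -17/3  [line 21·x + 10·y + 347/3 = 0 ∩ |EB|² = 1073/9]
2. E_y = 1/3  [line 21·x + 10·y + 347/3 = 0 ∩ |EB|² = 1073/9]
   → E = (-17/3, 1/3)
3. C_x = -25/3  [EC · BA = 59/6 ∩ C is the midpoint of EA]
4. C_y = 1/6  [EC · BA = 59/6 ∩ C is the midpoint of EA]
   → C = (-25/3, 1/6)

C = (-25/3, 1/6)
E = (-17/3, 1/3)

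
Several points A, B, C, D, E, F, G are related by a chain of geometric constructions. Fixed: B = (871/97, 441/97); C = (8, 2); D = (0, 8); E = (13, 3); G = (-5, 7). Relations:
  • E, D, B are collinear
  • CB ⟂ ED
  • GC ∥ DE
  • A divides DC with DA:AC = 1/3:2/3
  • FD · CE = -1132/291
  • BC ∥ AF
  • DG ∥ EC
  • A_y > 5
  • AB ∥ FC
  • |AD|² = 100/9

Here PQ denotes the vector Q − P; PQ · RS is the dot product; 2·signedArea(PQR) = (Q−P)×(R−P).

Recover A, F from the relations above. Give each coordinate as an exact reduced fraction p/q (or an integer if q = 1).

A = (8/3, 6)
F = (491/291, 335/97)

1. A_x = 8/3  [A divides DC with DA:AC = 1/3:2/3]
2. A_y = 6  [A divides DC with DA:AC = 1/3:2/3]
   → A = (8/3, 6)
3. F_x = 491/291  [AB ∥ FC ∩ BC ∥ AF]
4. F_y = 335/97  [AB ∥ FC ∩ BC ∥ AF]
   → F = (491/291, 335/97)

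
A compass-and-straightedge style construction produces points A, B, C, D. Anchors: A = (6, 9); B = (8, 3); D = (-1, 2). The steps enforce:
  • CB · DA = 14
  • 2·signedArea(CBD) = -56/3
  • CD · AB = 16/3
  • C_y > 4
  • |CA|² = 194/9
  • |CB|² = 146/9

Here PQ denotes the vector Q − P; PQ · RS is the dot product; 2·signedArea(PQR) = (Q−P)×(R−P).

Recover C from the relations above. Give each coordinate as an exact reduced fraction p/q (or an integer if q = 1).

1. C_x = 13/3  [CD · AB = 16/3 ∩ CB · DA = 14]
2. C_y = 14/3  [CD · AB = 16/3 ∩ CB · DA = 14]
   → C = (13/3, 14/3)

C = (13/3, 14/3)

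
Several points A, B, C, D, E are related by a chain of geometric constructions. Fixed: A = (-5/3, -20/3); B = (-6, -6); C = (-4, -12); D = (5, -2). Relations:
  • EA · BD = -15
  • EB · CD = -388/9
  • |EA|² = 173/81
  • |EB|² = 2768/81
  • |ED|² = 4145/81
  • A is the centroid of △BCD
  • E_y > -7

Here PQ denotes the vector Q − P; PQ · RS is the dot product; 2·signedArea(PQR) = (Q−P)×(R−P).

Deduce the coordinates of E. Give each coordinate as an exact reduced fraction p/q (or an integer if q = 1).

E = (-2/9, -62/9)

1. E_x = -2/9  [EB · CD = -388/9 ∩ EA · BD = -15]
2. E_y = -62/9  [EB · CD = -388/9 ∩ EA · BD = -15]
   → E = (-2/9, -62/9)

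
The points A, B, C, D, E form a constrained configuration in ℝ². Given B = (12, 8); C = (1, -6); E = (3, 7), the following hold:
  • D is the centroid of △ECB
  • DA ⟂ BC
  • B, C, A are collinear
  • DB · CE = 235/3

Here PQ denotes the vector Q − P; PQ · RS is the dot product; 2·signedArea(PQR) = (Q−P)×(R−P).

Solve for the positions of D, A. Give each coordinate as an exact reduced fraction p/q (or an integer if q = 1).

1. D_x = 16/3  [D is the centroid of △ECB]
2. D_y = 3  [D is the centroid of △ECB]
   → D = (16/3, 3)
3. A_x = 6682/951  [B, C, A are collinear ∩ DA ⟂ BC]
4. A_y = 1588/951  [B, C, A are collinear ∩ DA ⟂ BC]
   → A = (6682/951, 1588/951)

A = (6682/951, 1588/951)
D = (16/3, 3)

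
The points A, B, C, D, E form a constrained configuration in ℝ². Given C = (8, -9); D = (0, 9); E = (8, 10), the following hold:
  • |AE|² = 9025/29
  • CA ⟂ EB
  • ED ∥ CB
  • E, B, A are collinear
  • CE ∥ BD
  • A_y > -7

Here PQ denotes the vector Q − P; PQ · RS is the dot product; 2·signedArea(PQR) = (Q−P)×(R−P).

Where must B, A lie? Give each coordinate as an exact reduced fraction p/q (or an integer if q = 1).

A = (42/29, -185/29)
B = (0, -10)

1. B_x = 0  [CE ∥ BD ∩ ED ∥ CB]
2. B_y = -10  [CE ∥ BD ∩ ED ∥ CB]
   → B = (0, -10)
3. A_x = 42/29  [E, B, A are collinear ∩ CA ⟂ EB]
4. A_y = -185/29  [E, B, A are collinear ∩ CA ⟂ EB]
   → A = (42/29, -185/29)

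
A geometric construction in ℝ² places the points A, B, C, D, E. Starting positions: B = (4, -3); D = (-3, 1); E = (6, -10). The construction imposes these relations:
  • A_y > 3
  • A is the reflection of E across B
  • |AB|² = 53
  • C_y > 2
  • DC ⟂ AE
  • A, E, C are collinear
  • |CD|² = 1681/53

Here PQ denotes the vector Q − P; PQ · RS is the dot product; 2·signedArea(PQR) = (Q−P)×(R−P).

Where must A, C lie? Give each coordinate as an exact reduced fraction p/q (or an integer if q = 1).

A = (2, 4)
C = (128/53, 135/53)

1. A_x = 2  [A is the reflection of E across B]
2. A_y = 4  [A is the reflection of E across B]
   → A = (2, 4)
3. C_x = 128/53  [A, E, C are collinear ∩ DC ⟂ AE]
4. C_y = 135/53  [A, E, C are collinear ∩ DC ⟂ AE]
   → C = (128/53, 135/53)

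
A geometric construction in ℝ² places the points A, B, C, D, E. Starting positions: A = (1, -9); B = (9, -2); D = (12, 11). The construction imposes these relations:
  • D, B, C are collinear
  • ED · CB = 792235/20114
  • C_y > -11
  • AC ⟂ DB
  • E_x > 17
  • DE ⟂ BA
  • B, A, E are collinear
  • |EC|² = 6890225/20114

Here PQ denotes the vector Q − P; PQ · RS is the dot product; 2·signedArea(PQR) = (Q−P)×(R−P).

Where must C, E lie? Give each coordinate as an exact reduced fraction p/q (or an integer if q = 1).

1. C_x = 1257/178  [D, B, C are collinear ∩ AC ⟂ DB]
2. C_y = -1851/178  [D, B, C are collinear ∩ AC ⟂ DB]
   → C = (1257/178, -1851/178)
3. E_x = 1937/113  [B, A, E are collinear ∩ DE ⟂ BA]
4. E_y = 579/113  [B, A, E are collinear ∩ DE ⟂ BA]
   → E = (1937/113, 579/113)

C = (1257/178, -1851/178)
E = (1937/113, 579/113)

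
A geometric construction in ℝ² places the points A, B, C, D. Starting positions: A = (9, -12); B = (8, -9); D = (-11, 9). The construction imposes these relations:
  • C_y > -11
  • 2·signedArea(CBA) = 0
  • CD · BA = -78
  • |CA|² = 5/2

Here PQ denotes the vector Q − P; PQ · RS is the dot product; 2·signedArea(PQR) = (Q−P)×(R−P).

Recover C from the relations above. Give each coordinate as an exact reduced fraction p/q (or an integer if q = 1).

C = (17/2, -21/2)

1. C_x = 17/2  [2·signedArea(CBA) = 0 ∩ CD · BA = -78]
2. C_y = -21/2  [2·signedArea(CBA) = 0 ∩ CD · BA = -78]
   → C = (17/2, -21/2)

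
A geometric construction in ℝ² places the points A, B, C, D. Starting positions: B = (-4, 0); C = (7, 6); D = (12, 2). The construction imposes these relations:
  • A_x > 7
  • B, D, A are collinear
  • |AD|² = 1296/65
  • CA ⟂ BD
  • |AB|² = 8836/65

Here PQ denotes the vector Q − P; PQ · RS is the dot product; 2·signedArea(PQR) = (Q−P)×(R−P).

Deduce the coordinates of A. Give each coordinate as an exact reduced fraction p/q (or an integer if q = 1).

1. A_x = 492/65  [B, D, A are collinear ∩ CA ⟂ BD]
2. A_y = 94/65  [B, D, A are collinear ∩ CA ⟂ BD]
   → A = (492/65, 94/65)

A = (492/65, 94/65)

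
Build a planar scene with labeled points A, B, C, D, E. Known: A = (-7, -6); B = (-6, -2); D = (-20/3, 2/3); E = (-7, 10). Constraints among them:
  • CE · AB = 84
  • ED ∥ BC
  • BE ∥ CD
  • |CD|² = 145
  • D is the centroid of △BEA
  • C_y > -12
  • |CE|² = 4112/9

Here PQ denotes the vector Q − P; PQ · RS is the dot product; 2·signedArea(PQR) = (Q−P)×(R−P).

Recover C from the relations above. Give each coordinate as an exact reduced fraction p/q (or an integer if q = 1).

C = (-17/3, -34/3)

1. C_x = -17/3  [BE ∥ CD ∩ ED ∥ BC]
2. C_y = -34/3  [BE ∥ CD ∩ ED ∥ BC]
   → C = (-17/3, -34/3)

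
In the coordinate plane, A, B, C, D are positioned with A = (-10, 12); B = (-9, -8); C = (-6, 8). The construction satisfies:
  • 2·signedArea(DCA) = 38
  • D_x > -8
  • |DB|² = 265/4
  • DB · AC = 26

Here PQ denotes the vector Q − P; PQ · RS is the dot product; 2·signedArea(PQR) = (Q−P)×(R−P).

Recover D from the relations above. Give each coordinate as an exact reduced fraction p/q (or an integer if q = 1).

1. D_x = -15/2  [DB · AC = 26 ∩ 2·signedArea(DCA) = 38]
2. D_y = 0  [DB · AC = 26 ∩ 2·signedArea(DCA) = 38]
   → D = (-15/2, 0)

D = (-15/2, 0)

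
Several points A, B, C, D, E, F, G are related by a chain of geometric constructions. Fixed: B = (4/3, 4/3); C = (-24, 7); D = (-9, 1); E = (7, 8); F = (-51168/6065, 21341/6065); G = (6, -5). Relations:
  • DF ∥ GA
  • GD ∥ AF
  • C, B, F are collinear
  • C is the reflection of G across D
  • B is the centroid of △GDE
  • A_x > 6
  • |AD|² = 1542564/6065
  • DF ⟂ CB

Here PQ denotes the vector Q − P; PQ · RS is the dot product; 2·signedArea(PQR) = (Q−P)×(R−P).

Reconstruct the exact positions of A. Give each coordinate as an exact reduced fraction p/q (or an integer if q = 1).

1. A_x = 39807/6065  [GD ∥ AF ∩ DF ∥ GA]
2. A_y = -15049/6065  [GD ∥ AF ∩ DF ∥ GA]
   → A = (39807/6065, -15049/6065)

A = (39807/6065, -15049/6065)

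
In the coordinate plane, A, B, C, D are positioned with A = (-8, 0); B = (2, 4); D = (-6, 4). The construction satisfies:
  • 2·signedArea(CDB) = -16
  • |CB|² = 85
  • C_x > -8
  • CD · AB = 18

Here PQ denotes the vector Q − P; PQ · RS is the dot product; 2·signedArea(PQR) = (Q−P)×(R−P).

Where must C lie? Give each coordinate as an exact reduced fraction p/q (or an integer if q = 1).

C = (-7, 2)

1. C_x = -7  [2·signedArea(CDB) = -16 ∩ CD · AB = 18]
2. C_y = 2  [2·signedArea(CDB) = -16 ∩ CD · AB = 18]
   → C = (-7, 2)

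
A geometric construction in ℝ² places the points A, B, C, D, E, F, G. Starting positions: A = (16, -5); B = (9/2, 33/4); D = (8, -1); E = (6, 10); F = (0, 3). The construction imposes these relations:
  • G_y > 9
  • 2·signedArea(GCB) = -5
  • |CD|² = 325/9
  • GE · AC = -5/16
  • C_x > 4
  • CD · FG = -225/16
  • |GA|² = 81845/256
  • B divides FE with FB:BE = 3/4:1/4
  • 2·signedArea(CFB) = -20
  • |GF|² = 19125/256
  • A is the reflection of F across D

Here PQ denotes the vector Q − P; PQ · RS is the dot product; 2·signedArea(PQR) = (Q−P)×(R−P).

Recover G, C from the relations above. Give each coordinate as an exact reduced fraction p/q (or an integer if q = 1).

1. C_x = 14/3  [line -21/4·x + 9/2·y + 13/2 = 0 ∩ |CD|² = 325/9]
2. C_y = 4  [line -21/4·x + 9/2·y + 13/2 = 0 ∩ |CD|² = 325/9]
   → C = (14/3, 4)
3. G_x = 45/8  [2·signedArea(GCB) = -5 ∩ GE · AC = -5/16]
4. G_y = 153/16  [2·signedArea(GCB) = -5 ∩ GE · AC = -5/16]
   → G = (45/8, 153/16)

C = (14/3, 4)
G = (45/8, 153/16)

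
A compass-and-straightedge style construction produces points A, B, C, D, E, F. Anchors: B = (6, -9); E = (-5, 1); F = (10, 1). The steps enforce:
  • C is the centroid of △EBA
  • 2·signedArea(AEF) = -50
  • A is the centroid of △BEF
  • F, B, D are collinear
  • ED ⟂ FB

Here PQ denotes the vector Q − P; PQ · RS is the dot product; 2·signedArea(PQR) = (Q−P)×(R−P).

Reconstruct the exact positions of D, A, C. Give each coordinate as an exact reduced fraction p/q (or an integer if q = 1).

1. D_x = 230/29  [F, B, D are collinear ∩ ED ⟂ FB]
2. D_y = -121/29  [F, B, D are collinear ∩ ED ⟂ FB]
   → D = (230/29, -121/29)
3. A_x = 11/3  [A is the centroid of △BEF]
4. A_y = -7/3  [A is the centroid of △BEF]
   → A = (11/3, -7/3)
5. C_x = 14/9  [C is the centroid of △EBA]
6. C_y = -31/9  [C is the centroid of △EBA]
   → C = (14/9, -31/9)

A = (11/3, -7/3)
C = (14/9, -31/9)
D = (230/29, -121/29)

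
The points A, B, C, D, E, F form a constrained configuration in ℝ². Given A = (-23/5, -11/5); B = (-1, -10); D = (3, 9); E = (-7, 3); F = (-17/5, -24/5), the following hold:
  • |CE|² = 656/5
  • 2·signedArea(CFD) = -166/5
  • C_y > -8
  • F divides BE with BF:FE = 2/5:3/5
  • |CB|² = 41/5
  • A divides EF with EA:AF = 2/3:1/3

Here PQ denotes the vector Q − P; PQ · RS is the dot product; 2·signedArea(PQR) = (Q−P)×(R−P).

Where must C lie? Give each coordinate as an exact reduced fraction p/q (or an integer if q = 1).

C = (-11/5, -37/5)

1. C_x = -11/5  [line -69/5·x + 32/5·y + 17 = 0 ∩ |CB|² = 41/5]
2. C_y = -37/5  [line -69/5·x + 32/5·y + 17 = 0 ∩ |CB|² = 41/5]
   → C = (-11/5, -37/5)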